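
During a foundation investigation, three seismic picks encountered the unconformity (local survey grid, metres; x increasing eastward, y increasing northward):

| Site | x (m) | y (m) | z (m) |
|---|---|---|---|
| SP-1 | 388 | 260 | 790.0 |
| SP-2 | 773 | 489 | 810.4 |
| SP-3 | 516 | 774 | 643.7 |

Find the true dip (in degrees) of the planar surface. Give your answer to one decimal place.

23.6°

Let the plane be z = a·x + b·y + c.
SP-2−SP-1: 385a + 229b = 20.4;  SP-3−SP-1: 128a + 514b = −146.3.
Solving gives a = 0.26094, b = −0.34961.
Gradient magnitude |∇z| = √(a² + b²) = √(0.06809 + 0.12223) = 0.43625.
True dip = arctan(0.43625) = 23.6°, dipping toward NW (azimuth ≈ 323°).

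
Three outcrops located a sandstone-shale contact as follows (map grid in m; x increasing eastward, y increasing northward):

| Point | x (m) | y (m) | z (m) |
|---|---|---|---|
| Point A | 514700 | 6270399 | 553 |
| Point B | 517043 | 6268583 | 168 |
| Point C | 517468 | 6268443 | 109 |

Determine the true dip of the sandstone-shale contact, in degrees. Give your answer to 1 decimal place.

Two edge vectors: Point A→Point B = (2343, -1816, -385), Point A→Point C = (2768, -1956, -444).
Normal n = (Point A→Point B) × (Point A→Point C) = (53244, -25388, 443780).
So ∂z/∂x = −n_x/n_z = −0.11998 and ∂z/∂y = −n_y/n_z = 0.05721.
Gradient magnitude |∇z| = √(a² + b²) = √(0.01439 + 0.00327) = 0.13292.
True dip = arctan(0.13292) = 7.6°, dipping toward ESE (azimuth ≈ 115°).

7.6°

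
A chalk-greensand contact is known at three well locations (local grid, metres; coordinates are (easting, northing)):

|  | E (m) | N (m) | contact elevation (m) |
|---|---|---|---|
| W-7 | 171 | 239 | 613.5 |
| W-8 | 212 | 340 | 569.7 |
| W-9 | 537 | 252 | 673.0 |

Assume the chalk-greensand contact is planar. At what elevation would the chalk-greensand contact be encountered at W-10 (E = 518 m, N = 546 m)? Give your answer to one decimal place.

Two edge vectors: W-7→W-8 = (41, 101, -43.8), W-7→W-9 = (366, 13, 59.5).
Normal n = (W-7→W-8) × (W-7→W-9) = (6578.9, -18470.3, -36433).
So ∂z/∂E = −n_x/n_z = 0.18058 and ∂z/∂N = −n_y/n_z = −0.50697.
Intercept c from W-7: 613.5 − 30.88 + 121.16 = 703.79.
At (518, 546): z = 93.5 − 276.8 + 703.79 = 520.5 m.

520.5 m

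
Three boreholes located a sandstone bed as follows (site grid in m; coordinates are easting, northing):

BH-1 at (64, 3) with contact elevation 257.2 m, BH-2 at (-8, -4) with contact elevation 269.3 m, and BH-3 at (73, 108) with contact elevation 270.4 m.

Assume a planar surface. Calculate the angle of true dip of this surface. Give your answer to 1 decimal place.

Let the plane be z = a·easting + b·northing + c.
BH-2−BH-1: −72a − 7b = 12.1;  BH-3−BH-1: 9a + 105b = 13.2.
Solving gives a = −0.18179, b = 0.14130.
Gradient magnitude |∇z| = √(a² + b²) = √(0.03305 + 0.01996) = 0.23025.
True dip = arctan(0.23025) = 13.0°, dipping toward SE (azimuth ≈ 128°).

13.0°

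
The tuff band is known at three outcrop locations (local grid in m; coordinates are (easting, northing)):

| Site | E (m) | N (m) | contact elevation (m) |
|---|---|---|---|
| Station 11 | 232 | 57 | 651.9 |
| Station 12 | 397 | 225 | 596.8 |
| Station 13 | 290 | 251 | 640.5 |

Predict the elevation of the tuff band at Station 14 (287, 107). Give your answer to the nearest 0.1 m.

Let the plane be z = a·E + b·N + c.
Station 12−Station 11: 165a + 168b = −55.1;  Station 13−Station 11: 58a + 194b = −11.4.
Solving gives a = −0.39406, b = 0.05905.
Then c = 651.9 − a·232 − b·57 = 739.96.
At (287, 107): z = −113.1 + 6.3 + 739.96 = 633.2 m.

633.2 m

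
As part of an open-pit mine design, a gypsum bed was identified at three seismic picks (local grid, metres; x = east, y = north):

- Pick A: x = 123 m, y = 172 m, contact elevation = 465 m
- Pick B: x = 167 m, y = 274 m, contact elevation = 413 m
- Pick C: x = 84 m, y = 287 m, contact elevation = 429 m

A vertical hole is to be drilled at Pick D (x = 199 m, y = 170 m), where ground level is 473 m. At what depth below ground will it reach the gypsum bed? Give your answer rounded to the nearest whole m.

27 m

Let the plane be z = a·x + b·y + c.
Pick B−Pick A: 44a + 102b = −52;  Pick C−Pick A: −39a + 115b = −36.
Solving gives a = −0.25537, b = −0.39965.
Then c = 465 − a·123 − b·172 = 565.15.
At (199, 170): z_contact = −50.8 − 67.9 + 565.15 = 446.4 m.
Depth below ground = 473 − 446.4 = 27 m.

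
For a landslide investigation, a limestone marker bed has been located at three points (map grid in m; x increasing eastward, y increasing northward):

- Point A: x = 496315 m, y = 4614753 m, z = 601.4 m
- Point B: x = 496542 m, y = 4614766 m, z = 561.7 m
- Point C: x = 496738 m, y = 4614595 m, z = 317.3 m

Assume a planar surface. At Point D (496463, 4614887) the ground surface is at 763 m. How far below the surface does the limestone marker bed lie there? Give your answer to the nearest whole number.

Let the plane be z = a·x + b·y + c.
Point B−Point A: 227a + 13b = −39.7;  Point C−Point A: 423a − 158b = −284.1.
Solving gives a = −0.24092590, b = 1.15309078.
Then c = 601.4 − a·496315 − b·4614753 = −5201052.58.
At (496463, 4614887): z_contact = −119610.8 + 5321383.6 − 5201052.58 = 720.3 m.
Depth below ground = 763 − 720.3 = 43 m.

43 m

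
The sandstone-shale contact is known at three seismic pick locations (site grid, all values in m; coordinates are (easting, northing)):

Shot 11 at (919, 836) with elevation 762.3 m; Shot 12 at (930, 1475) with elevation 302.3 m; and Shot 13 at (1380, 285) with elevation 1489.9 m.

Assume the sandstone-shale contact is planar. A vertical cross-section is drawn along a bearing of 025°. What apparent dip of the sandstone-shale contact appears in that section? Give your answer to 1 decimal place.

Two edge vectors: Shot 11→Shot 12 = (11, 639, -460), Shot 11→Shot 13 = (461, -551, 727.6).
Normal n = (Shot 11→Shot 12) × (Shot 11→Shot 13) = (211476.4, -220063.6, -300640).
So ∂z/∂E = −n_x/n_z = 0.70342 and ∂z/∂N = −n_y/n_z = −0.73198.
Unit vector along 025° is (sin 25°, cos 25°) = (0.4226, 0.9063).
Slope in that direction = a·(0.4226) + b·(0.9063) = −0.36612.
Apparent dip = arctan|0.36612| = 20.1° (true dip is 45.4°, so apparent ≤ true as expected).

20.1°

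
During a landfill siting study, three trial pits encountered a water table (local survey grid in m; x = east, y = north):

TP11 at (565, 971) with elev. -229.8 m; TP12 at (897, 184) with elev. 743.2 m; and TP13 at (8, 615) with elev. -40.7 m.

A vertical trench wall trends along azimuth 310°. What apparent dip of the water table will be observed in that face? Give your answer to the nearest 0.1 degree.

44.1°

Two edge vectors: TP11→TP12 = (332, -787, 973), TP11→TP13 = (-557, -356, 189.1).
Normal n = (TP11→TP12) × (TP11→TP13) = (197566.3, -604742.2, -556551).
So ∂z/∂x = −n_x/n_z = 0.35498 and ∂z/∂y = −n_y/n_z = −1.08659.
Unit vector along 310° is (sin 310°, cos 310°) = (-0.7660, 0.6428).
Slope in that direction = a·(-0.7660) + b·(0.6428) = −0.97038.
Apparent dip = arctan|0.97038| = 44.1° (true dip is 48.8°, so apparent ≤ true as expected).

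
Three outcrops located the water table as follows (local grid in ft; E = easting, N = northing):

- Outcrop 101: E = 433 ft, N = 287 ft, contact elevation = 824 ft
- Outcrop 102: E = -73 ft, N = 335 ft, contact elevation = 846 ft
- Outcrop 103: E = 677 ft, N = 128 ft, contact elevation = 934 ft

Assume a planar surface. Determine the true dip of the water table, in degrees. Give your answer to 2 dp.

41.89°

Let the plane be z = a·E + b·N + c.
Outcrop 102−Outcrop 101: −506a + 48b = 22;  Outcrop 103−Outcrop 101: 244a − 159b = 110.
Solving gives a = −0.12769, b = −0.88778.
Gradient magnitude |∇z| = √(a² + b²) = √(0.01631 + 0.78816) = 0.89692.
True dip = arctan(0.89692) = 41.89°, dipping toward N (azimuth ≈ 008°).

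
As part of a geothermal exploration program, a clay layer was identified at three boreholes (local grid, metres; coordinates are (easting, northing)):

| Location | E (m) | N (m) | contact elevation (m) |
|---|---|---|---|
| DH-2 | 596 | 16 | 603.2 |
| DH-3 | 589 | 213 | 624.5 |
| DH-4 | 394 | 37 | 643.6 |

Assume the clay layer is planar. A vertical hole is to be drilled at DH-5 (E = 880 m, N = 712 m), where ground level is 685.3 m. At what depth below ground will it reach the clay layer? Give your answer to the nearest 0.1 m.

Let the plane be z = a·E + b·N + c.
DH-3−DH-2: −7a + 197b = 21.3;  DH-4−DH-2: −202a + 21b = 40.4.
Solving gives a = −0.18946, b = 0.10139.
Then c = 603.2 − a·596 − b·16 = 714.50.
At (880, 712): z_contact = −166.72 + 72.19 + 714.50 = 619.96 m.
Depth below ground = 685.3 − 619.96 = 65.3 m.

65.3 m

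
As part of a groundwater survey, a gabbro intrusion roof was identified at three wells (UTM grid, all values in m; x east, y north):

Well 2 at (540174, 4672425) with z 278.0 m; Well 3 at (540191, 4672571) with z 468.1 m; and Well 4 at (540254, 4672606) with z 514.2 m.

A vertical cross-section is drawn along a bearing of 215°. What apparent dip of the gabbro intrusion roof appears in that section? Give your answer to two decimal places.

46.96°

Two edge vectors: Well 2→Well 3 = (17, 146, 190.1), Well 2→Well 4 = (80, 181, 236.2).
Normal n = (Well 2→Well 3) × (Well 2→Well 4) = (77.1, 11192.6, -8603).
So ∂z/∂x = −n_x/n_z = 0.00896 and ∂z/∂y = −n_y/n_z = 1.30101.
Unit vector along 215° is (sin 215°, cos 215°) = (-0.5736, -0.8192).
Slope in that direction = a·(-0.5736) + b·(-0.8192) = −1.07087.
Apparent dip = arctan|1.07087| = 46.96° (true dip is 52.5°, so apparent ≤ true as expected).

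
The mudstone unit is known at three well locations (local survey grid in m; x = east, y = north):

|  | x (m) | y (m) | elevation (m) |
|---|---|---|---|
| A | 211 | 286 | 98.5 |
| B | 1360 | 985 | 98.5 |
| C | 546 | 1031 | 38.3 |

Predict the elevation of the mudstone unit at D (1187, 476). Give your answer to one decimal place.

Let the plane be z = a·x + b·y + c.
B−A: 1149a + 699b = 0;  C−A: 335a + 745b = −60.2.
Solving gives a = 0.067670, b = −0.111234.
Then c = 98.5 − a·211 − b·286 = 116.03.
At (1187, 476): z = 80.3 − 52.9 + 116.03 = 143.4 m.

143.4 m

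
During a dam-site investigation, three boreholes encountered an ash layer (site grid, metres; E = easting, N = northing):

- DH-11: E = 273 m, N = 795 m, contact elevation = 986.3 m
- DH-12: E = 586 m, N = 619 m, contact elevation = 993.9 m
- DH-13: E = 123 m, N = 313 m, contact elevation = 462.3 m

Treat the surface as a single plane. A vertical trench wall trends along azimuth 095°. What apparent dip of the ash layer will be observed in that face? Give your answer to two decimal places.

24.64°

Two edge vectors: DH-11→DH-12 = (313, -176, 7.6), DH-11→DH-13 = (-150, -482, -524).
Normal n = (DH-11→DH-12) × (DH-11→DH-13) = (95887.2, 162872, -177266).
So ∂z/∂E = −n_x/n_z = 0.54092 and ∂z/∂N = −n_y/n_z = 0.91880.
Unit vector along 095° is (sin 95°, cos 95°) = (0.9962, -0.0872).
Slope in that direction = a·(0.9962) + b·(-0.0872) = 0.45879.
Apparent dip = arctan|0.45879| = 24.64° (true dip is 46.8°, so apparent ≤ true as expected).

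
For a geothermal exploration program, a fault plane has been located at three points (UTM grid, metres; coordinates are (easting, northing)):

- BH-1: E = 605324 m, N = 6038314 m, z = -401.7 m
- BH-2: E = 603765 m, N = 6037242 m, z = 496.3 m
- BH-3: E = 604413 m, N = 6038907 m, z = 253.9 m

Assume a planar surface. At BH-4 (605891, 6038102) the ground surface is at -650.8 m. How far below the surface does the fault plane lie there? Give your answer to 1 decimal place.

Let the plane be z = a·E + b·N + c.
BH-2−BH-1: −1559a − 1072b = 898;  BH-3−BH-1: −911a + 593b = 655.6.
Solving gives a = −0.649797931, b = 0.107308744.
Then c = -401.7 − a·605324 − b·6038314 = −255027.31.
At (605891, 6038102): z_contact = −393706.72 + 647941.14 − 255027.31 = -792.88 m.
Depth below ground = -650.8 − (-792.88) = 142.1 m.

142.1 m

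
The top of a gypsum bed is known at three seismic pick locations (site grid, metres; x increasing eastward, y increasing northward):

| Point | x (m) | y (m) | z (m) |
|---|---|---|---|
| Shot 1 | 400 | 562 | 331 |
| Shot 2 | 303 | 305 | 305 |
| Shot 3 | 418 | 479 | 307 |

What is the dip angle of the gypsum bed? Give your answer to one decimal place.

Let the plane be z = a·x + b·y + c.
Shot 2−Shot 1: −97a − 257b = −26;  Shot 3−Shot 1: 18a − 83b = −24.
Solving gives a = −0.31632, b = 0.22056.
Gradient magnitude |∇z| = √(a² + b²) = √(0.10006 + 0.04865) = 0.38562.
True dip = arctan(0.38562) = 21.1°, dipping toward SE (azimuth ≈ 125°).

21.1°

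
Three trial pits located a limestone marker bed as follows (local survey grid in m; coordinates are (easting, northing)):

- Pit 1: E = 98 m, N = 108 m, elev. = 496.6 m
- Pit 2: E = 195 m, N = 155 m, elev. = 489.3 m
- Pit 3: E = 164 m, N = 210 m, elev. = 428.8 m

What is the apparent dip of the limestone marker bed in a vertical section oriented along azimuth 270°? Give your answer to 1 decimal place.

Two edge vectors: Pit 1→Pit 2 = (97, 47, -7.3), Pit 1→Pit 3 = (66, 102, -67.8).
Normal n = (Pit 1→Pit 2) × (Pit 1→Pit 3) = (-2442, 6094.8, 6792).
So ∂z/∂E = −n_x/n_z = 0.35954 and ∂z/∂N = −n_y/n_z = −0.89735.
Unit vector along 270° is (sin 270°, cos 270°) = (-1.0000, -0.0000).
Slope in that direction = a·(-1.0000) + b·(-0.0000) = −0.35954.
Apparent dip = arctan|0.35954| = 19.8° (true dip is 44.0°, so apparent ≤ true as expected).

19.8°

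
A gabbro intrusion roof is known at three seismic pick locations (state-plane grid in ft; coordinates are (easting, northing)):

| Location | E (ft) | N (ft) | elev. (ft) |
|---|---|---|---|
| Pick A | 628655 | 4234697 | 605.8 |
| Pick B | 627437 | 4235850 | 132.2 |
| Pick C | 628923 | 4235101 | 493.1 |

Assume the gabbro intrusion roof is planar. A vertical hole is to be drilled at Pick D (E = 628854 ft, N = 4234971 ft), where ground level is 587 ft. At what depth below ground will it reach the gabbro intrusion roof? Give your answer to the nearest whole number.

Two edge vectors: Pick A→Pick B = (-1218, 1153, -473.6), Pick A→Pick C = (268, 404, -112.7).
Normal n = (Pick A→Pick B) × (Pick A→Pick C) = (61391.3, -264193.4, -801076).
So ∂z/∂E = −n_x/n_z = 0.07663605 and ∂z/∂N = −n_y/n_z = −0.32979817.
Intercept c from Pick A: 605.8 − 48177.64 + 1396595.33 = 1349023.49.
At (628854, 4234971): z_contact = 48192.9 − 1396685.7 + 1349023.49 = 530.7 ft.
Depth below ground = 587 − 530.7 = 56 ft.

56 ft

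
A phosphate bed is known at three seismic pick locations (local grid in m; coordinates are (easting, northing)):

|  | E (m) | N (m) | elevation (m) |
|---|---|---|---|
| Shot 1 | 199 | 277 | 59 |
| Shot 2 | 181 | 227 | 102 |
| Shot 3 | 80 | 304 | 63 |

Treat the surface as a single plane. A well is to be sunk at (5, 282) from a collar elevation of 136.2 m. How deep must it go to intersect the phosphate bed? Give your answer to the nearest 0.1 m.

Two edge vectors: Shot 1→Shot 2 = (-18, -50, 43), Shot 1→Shot 3 = (-119, 27, 4).
Normal n = (Shot 1→Shot 2) × (Shot 1→Shot 3) = (-1361, -5045, -6436).
So ∂z/∂E = −n_x/n_z = −0.21147 and ∂z/∂N = −n_y/n_z = −0.78387.
Intercept c from Shot 1: 59 + 42.08 + 217.13 = 318.21.
At (5, 282): z_contact = −1.06 − 221.05 + 318.21 = 96.11 m.
Depth below ground = 136.2 − 96.11 = 40.1 m.

40.1 m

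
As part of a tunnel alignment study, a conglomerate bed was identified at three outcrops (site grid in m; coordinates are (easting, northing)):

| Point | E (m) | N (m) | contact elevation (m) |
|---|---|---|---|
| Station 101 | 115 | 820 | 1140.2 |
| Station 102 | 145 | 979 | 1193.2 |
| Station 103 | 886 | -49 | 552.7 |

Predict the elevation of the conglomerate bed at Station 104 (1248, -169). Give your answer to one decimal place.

Let the plane be z = a·E + b·N + c.
Station 102−Station 101: 30a + 159b = 53;  Station 103−Station 101: 771a − 869b = −587.5.
Solving gives a = −0.318551, b = 0.393437.
Then c = 1140.2 − a·115 − b·820 = 854.21.
At (1248, -169): z = −397.6 − 66.5 + 854.21 = 390.2 m.

390.2 m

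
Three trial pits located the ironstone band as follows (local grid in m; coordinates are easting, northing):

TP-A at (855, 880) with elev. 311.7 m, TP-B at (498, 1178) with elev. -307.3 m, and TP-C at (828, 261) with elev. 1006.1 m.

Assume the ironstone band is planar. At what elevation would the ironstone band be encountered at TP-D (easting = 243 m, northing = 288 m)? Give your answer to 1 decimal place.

524.8 m

Two edge vectors: TP-A→TP-B = (-357, 298, -619), TP-A→TP-C = (-27, -619, 694.4).
Normal n = (TP-A→TP-B) × (TP-A→TP-C) = (-176229.8, 264613.8, 229029).
So ∂z/∂easting = −n_x/n_z = 0.769465 and ∂z/∂northing = −n_y/n_z = −1.155372.
Intercept c from TP-A: 311.7 − 657.89 + 1016.73 = 670.54.
At (243, 288): z = 187.0 − 332.7 + 670.54 = 524.8 m.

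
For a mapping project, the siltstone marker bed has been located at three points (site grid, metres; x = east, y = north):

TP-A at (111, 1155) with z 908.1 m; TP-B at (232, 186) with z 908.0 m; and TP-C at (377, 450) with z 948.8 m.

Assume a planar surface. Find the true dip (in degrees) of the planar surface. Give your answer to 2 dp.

Two edge vectors: TP-A→TP-B = (121, -969, -0.1), TP-A→TP-C = (266, -705, 40.7).
Normal n = (TP-A→TP-B) × (TP-A→TP-C) = (-39508.8, -4951.3, 172449).
So ∂z/∂x = −n_x/n_z = 0.22910 and ∂z/∂y = −n_y/n_z = 0.02871.
Gradient magnitude |∇z| = √(a² + b²) = √(0.05249 + 0.00082) = 0.23090.
True dip = arctan(0.23090) = 13.00°, dipping toward W (azimuth ≈ 263°).

13.00°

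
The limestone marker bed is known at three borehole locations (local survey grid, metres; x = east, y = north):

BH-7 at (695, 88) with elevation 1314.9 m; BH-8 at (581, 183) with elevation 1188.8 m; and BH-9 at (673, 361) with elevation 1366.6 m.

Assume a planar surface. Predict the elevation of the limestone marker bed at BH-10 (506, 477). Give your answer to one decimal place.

Let the plane be z = a·x + b·y + c.
BH-8−BH-7: −114a + 95b = −126.1;  BH-9−BH-7: −22a + 273b = 51.7.
Solving gives a = 1.35495, b = 0.29857.
Then c = 1314.9 − a·695 − b·88 = 346.94.
At (506, 477): z = 685.6 + 142.4 + 346.94 = 1175.0 m.

1175.0 m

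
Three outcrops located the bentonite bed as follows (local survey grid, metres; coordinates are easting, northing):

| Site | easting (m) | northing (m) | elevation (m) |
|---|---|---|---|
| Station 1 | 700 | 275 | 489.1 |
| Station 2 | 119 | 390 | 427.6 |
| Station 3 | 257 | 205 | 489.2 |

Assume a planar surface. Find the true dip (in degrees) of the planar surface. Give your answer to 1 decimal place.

Let the plane be z = a·easting + b·northing + c.
Station 2−Station 1: −581a + 115b = −61.5;  Station 3−Station 1: −443a − 70b = 0.1.
Solving gives a = 0.04686, b = −0.29801.
Gradient magnitude |∇z| = √(a² + b²) = √(0.00220 + 0.08881) = 0.30168.
True dip = arctan(0.30168) = 16.8°, dipping toward N (azimuth ≈ 351°).

16.8°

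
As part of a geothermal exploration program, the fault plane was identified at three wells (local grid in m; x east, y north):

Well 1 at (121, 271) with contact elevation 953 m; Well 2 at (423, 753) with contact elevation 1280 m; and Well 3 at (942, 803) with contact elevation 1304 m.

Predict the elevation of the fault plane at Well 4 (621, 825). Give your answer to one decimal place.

1325.7 m

Two edge vectors: Well 1→Well 2 = (302, 482, 327), Well 1→Well 3 = (821, 532, 351).
Normal n = (Well 1→Well 2) × (Well 1→Well 3) = (-4782, 162465, -235058).
So ∂z/∂x = −n_x/n_z = −0.02034 and ∂z/∂y = −n_y/n_z = 0.69117.
Intercept c from Well 1: 953 + 2.46 − 187.31 = 768.15.
At (621, 825): z = −12.6 + 570.2 + 768.15 = 1325.7 m.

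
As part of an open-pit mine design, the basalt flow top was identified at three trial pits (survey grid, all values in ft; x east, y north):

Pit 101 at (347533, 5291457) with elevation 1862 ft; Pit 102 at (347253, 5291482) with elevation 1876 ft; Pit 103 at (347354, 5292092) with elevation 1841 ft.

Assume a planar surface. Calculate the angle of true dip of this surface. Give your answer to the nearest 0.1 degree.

Let the plane be z = a·x + b·y + c.
Pit 102−Pit 101: −280a + 25b = 14;  Pit 103−Pit 101: −179a + 635b = −21.
Solving gives a = −0.05432, b = −0.04838.
Gradient magnitude |∇z| = √(a² + b²) = √(0.00295 + 0.00234) = 0.07274.
True dip = arctan(0.07274) = 4.2°, dipping toward NE (azimuth ≈ 048°).

4.2°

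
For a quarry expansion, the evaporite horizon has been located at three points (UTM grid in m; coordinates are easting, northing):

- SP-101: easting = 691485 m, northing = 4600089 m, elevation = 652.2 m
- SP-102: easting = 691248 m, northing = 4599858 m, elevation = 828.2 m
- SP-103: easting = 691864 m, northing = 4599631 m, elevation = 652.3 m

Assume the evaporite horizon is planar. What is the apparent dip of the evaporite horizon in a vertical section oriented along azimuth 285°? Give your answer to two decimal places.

17.16°

Let the plane be z = a·easting + b·northing + c.
SP-102−SP-101: −237a − 231b = 176;  SP-103−SP-101: 379a − 458b = 0.1.
Solving gives a = −0.41095, b = −0.34028.
Unit vector along 285° is (sin 285°, cos 285°) = (-0.9659, 0.2588).
Slope in that direction = a·(-0.9659) + b·(0.2588) = 0.30887.
Apparent dip = arctan|0.30887| = 17.16° (true dip is 28.1°, so apparent ≤ true as expected).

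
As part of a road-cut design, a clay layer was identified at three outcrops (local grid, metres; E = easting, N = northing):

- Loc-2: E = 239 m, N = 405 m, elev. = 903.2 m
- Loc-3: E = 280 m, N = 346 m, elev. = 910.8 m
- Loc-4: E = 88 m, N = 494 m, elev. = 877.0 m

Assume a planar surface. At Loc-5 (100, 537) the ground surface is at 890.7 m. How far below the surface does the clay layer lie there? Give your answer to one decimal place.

Let the plane be z = a·E + b·N + c.
Loc-3−Loc-2: 41a − 59b = 7.6;  Loc-4−Loc-2: −151a + 89b = −26.2.
Solving gives a = 0.16529, b = −0.01395.
Then c = 903.2 − a·239 − b·405 = 869.35.
At (100, 537): z_contact = 16.53 − 7.49 + 869.35 = 878.38 m.
Depth below ground = 890.7 − 878.38 = 12.3 m.

12.3 m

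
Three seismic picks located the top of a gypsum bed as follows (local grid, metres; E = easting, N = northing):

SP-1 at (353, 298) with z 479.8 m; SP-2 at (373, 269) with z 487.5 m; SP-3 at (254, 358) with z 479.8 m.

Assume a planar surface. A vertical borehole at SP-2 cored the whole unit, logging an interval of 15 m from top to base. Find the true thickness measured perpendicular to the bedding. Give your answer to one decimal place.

Let the plane be z = a·E + b·N + c.
SP-2−SP-1: 20a − 29b = 7.7;  SP-3−SP-1: −99a + 60b = 0.
Solving gives a = −0.27648, b = −0.45619.
|∇z| = √(a²+b²) = 0.53344, so dip δ = arctan(0.53344) = 28.08°.
True thickness = vertical thickness × cos δ = 15 × cos 28.08° = 13.2 m.

13.2 m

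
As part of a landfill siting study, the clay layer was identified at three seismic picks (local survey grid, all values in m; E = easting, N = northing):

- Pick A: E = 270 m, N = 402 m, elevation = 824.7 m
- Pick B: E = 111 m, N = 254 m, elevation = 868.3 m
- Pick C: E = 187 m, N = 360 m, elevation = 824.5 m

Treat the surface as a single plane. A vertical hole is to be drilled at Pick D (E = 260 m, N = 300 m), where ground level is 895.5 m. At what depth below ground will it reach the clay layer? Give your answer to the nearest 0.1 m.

7.7 m

Two edge vectors: Pick A→Pick B = (-159, -148, 43.6), Pick A→Pick C = (-83, -42, -0.2).
Normal n = (Pick A→Pick B) × (Pick A→Pick C) = (1860.8, -3650.6, -5606).
So ∂z/∂E = −n_x/n_z = 0.33193 and ∂z/∂N = −n_y/n_z = −0.65120.
Intercept c from Pick A: 824.7 − 89.62 + 261.78 = 996.86.
At (260, 300): z_contact = 86.30 − 195.36 + 996.86 = 887.80 m.
Depth below ground = 895.5 − 887.80 = 7.7 m.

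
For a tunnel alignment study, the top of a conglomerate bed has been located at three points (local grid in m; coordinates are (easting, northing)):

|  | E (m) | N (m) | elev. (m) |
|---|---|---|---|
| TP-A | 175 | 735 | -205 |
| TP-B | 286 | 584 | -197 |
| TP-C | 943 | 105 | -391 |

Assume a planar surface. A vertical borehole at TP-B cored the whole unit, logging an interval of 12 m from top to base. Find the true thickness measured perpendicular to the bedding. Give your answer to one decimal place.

Two edge vectors: TP-A→TP-B = (111, -151, 8), TP-A→TP-C = (768, -630, -186).
Normal n = (TP-A→TP-B) × (TP-A→TP-C) = (33126, 26790, 46038).
So ∂z/∂E = −n_x/n_z = −0.71954 and ∂z/∂N = −n_y/n_z = −0.58191.
|∇z| = √(a²+b²) = 0.92539, so dip δ = arctan(0.92539) = 42.78°.
True thickness = vertical thickness × cos δ = 12 × cos 42.78° = 8.8 m.

8.8 m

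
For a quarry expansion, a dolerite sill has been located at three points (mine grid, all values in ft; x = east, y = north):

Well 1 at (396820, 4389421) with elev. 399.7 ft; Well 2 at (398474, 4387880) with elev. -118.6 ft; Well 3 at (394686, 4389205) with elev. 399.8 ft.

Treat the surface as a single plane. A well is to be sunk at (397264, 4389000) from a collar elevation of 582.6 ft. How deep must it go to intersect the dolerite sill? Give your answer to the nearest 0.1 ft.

Two edge vectors: Well 1→Well 2 = (1654, -1541, -518.3), Well 1→Well 3 = (-2134, -216, 0.1).
Normal n = (Well 1→Well 2) × (Well 1→Well 3) = (-112106.9, 1105886.8, -3645758).
So ∂z/∂x = −n_x/n_z = −0.030749957 and ∂z/∂y = −n_y/n_z = 0.303335219.
Intercept c from Well 1: 399.7 + 12202.20 − 1331465.98 = −1318864.08.
At (397264, 4389000): z_contact = −12215.85 + 1331338.27 − 1318864.08 = 258.34 ft.
Depth below ground = 582.6 − 258.34 = 324.3 ft.

324.3 ft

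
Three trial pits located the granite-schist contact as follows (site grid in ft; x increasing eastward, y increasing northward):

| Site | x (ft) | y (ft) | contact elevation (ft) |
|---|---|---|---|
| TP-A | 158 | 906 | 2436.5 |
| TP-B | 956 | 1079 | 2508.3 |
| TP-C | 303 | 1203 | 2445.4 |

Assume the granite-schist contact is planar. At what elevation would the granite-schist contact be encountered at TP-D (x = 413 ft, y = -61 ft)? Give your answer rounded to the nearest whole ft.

Let the plane be z = a·x + b·y + c.
TP-B−TP-A: 798a + 173b = 71.8;  TP-C−TP-A: 145a + 297b = 8.9.
Solving gives a = 0.09336, b = −0.01561.
Then c = 2436.5 − a·158 − b·906 = 2435.89.
At (413, -61): z = 38.6 + 1.0 + 2435.89 = 2475.4 ft.

2475 ft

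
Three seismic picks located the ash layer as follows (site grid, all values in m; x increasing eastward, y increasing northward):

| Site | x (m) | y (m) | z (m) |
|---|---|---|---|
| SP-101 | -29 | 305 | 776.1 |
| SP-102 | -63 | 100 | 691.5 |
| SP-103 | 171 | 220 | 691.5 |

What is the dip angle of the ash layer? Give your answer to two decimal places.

Let the plane be z = a·x + b·y + c.
SP-102−SP-101: −34a − 205b = −84.6;  SP-103−SP-101: 200a − 85b = −84.6.
Solving gives a = −0.23131, b = 0.45105.
Gradient magnitude |∇z| = √(a² + b²) = √(0.05350 + 0.20344) = 0.50690.
True dip = arctan(0.50690) = 26.88°, dipping toward SSE (azimuth ≈ 153°).

26.88°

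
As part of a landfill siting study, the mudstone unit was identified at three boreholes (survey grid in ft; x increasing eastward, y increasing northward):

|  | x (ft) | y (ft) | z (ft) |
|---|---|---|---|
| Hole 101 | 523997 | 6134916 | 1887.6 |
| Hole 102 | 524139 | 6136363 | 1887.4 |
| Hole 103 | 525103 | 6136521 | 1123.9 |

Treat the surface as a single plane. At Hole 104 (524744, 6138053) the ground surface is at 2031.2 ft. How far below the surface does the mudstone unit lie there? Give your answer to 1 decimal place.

497.5 ft

Let the plane be z = a·x + b·y + c.
Hole 102−Hole 101: 142a + 1447b = −0.2;  Hole 103−Hole 101: 1106a + 1605b = −763.7.
Solving gives a = −0.804936567, b = 0.078853485.
Then c = 1887.6 − a·523997 − b·6134916 = −60087.56.
At (524744, 6138053): z_contact = −422385.63 + 484006.87 − 60087.56 = 1533.68 ft.
Depth below ground = 2031.2 − 1533.68 = 497.5 ft.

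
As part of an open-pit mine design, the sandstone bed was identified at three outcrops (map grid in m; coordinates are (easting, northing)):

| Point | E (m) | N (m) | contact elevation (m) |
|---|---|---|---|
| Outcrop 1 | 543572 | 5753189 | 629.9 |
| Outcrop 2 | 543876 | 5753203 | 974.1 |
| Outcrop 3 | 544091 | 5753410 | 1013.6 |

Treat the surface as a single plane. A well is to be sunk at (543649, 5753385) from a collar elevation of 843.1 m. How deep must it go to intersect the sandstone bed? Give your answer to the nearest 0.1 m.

325.1 m

Let the plane be z = a·E + b·N + c.
Outcrop 2−Outcrop 1: 304a + 14b = 344.2;  Outcrop 3−Outcrop 1: 519a + 221b = 383.7.
Solving gives a = 1.179885844, b = −1.034664041.
Then c = 629.9 − a·543572 − b·5753189 = 5311894.77.
At (543649, 5753385): z_contact = 641443.76 − 5952820.57 + 5311894.77 = 517.96 m.
Depth below ground = 843.1 − 517.96 = 325.1 m.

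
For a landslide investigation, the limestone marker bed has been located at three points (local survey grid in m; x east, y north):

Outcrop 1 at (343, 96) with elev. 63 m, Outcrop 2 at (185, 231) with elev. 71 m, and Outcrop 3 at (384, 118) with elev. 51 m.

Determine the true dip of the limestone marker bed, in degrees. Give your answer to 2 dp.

Let the plane be z = a·x + b·y + c.
Outcrop 2−Outcrop 1: −158a + 135b = 8;  Outcrop 3−Outcrop 1: 41a + 22b = −12.
Solving gives a = −0.19931, b = −0.17401.
Gradient magnitude |∇z| = √(a² + b²) = √(0.03973 + 0.03028) = 0.26458.
True dip = arctan(0.26458) = 14.82°, dipping toward NE (azimuth ≈ 049°).

14.82°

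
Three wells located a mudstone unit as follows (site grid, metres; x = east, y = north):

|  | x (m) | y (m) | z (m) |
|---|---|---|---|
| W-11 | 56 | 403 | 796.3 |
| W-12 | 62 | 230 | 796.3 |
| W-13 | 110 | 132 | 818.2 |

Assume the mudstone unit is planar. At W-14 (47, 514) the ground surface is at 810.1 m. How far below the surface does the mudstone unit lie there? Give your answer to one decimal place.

16.3 m

Let the plane be z = a·x + b·y + c.
W-12−W-11: 6a − 173b = 0;  W-13−W-11: 54a − 271b = 21.9.
Solving gives a = 0.49102, b = 0.01703.
Then c = 796.3 − a·56 − b·403 = 761.94.
At (47, 514): z_contact = 23.08 + 8.75 + 761.94 = 793.77 m.
Depth below ground = 810.1 − 793.77 = 16.3 m.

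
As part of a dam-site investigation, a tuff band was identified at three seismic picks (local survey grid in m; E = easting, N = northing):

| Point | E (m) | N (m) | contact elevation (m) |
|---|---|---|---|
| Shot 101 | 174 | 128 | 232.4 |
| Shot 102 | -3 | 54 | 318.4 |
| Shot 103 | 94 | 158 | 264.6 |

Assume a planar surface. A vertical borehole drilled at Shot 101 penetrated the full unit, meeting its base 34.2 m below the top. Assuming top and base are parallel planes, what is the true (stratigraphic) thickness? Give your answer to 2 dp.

Two edge vectors: Shot 101→Shot 102 = (-177, -74, 86), Shot 101→Shot 103 = (-80, 30, 32.2).
Normal n = (Shot 101→Shot 102) × (Shot 101→Shot 103) = (-4962.8, -1180.6, -11230).
So ∂z/∂E = −n_x/n_z = −0.44192 and ∂z/∂N = −n_y/n_z = −0.10513.
|∇z| = √(a²+b²) = 0.45426, so dip δ = arctan(0.45426) = 24.43°.
True thickness = vertical thickness × cos δ = 34.2 × cos 24.43° = 31.14 m.

31.14 m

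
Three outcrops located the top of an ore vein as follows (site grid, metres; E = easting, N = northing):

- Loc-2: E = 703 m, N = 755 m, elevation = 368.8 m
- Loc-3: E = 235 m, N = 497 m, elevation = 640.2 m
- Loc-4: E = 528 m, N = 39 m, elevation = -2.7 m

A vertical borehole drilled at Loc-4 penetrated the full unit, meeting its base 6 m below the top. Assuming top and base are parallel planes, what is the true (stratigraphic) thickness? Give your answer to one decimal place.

3.7 m

Two edge vectors: Loc-2→Loc-3 = (-468, -258, 271.4), Loc-2→Loc-4 = (-175, -716, -371.5).
Normal n = (Loc-2→Loc-3) × (Loc-2→Loc-4) = (290169.4, -221357, 289938).
So ∂z/∂E = −n_x/n_z = −1.00080 and ∂z/∂N = −n_y/n_z = 0.76346.
|∇z| = √(a²+b²) = 1.25876, so dip δ = arctan(1.25876) = 51.54°.
True thickness = vertical thickness × cos δ = 6 × cos 51.54° = 3.7 m.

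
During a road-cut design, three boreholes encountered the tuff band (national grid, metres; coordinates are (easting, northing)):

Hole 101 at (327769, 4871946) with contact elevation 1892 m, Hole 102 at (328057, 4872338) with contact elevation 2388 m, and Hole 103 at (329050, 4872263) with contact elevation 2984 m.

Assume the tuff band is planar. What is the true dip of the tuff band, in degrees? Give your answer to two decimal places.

45.62°

Let the plane be z = a·E + b·N + c.
Hole 102−Hole 101: 288a + 392b = 496;  Hole 103−Hole 101: 1281a + 317b = 1092.
Solving gives a = 0.65919, b = 0.78100.
Gradient magnitude |∇z| = √(a² + b²) = √(0.43453 + 0.60997) = 1.02201.
True dip = arctan(1.02201) = 45.62°, dipping toward SW (azimuth ≈ 220°).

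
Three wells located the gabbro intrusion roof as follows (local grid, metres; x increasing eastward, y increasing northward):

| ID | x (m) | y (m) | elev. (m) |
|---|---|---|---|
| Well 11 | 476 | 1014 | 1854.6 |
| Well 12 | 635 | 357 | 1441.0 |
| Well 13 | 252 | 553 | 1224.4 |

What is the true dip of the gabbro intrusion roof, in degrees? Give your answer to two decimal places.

Let the plane be z = a·x + b·y + c.
Well 12−Well 11: 159a − 657b = −413.6;  Well 13−Well 11: −224a − 461b = −630.2.
Solving gives a = 1.01318, b = 0.87473.
Gradient magnitude |∇z| = √(a² + b²) = √(1.02652 + 0.76515) = 1.33853.
True dip = arctan(1.33853) = 53.24°, dipping toward SW (azimuth ≈ 229°).

53.24°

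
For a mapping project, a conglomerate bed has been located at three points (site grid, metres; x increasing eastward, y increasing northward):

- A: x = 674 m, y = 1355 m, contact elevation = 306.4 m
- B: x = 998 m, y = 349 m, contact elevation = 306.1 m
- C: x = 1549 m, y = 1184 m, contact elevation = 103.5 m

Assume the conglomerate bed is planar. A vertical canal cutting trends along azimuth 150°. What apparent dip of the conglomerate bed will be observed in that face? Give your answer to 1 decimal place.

3.1°

Two edge vectors: A→B = (324, -1006, -0.3), A→C = (875, -171, -202.9).
Normal n = (A→B) × (A→C) = (204066.1, 65477.1, 824846).
So ∂z/∂x = −n_x/n_z = −0.24740 and ∂z/∂y = −n_y/n_z = −0.07938.
Unit vector along 150° is (sin 150°, cos 150°) = (0.5000, -0.8660).
Slope in that direction = a·(0.5000) + b·(-0.8660) = −0.05495.
Apparent dip = arctan|0.05495| = 3.1° (true dip is 14.6°, so apparent ≤ true as expected).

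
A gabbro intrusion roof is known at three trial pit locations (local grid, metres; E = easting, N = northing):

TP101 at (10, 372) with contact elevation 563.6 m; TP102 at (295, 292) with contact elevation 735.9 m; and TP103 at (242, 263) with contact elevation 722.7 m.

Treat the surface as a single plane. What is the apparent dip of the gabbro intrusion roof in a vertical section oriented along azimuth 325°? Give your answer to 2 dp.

32.19°

Let the plane be z = a·E + b·N + c.
TP102−TP101: 285a − 80b = 172.3;  TP103−TP101: 232a − 109b = 159.1.
Solving gives a = 0.48402, b = −0.42942.
Unit vector along 325° is (sin 325°, cos 325°) = (-0.5736, 0.8192).
Slope in that direction = a·(-0.5736) + b·(0.8192) = −0.62938.
Apparent dip = arctan|0.62938| = 32.19° (true dip is 32.9°, so apparent ≤ true as expected).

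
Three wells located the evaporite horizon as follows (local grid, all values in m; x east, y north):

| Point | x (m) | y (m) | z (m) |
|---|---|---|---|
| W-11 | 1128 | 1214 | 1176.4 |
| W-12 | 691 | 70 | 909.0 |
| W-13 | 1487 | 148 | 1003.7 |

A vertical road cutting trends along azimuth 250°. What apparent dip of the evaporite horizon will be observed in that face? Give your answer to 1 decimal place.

Two edge vectors: W-11→W-12 = (-437, -1144, -267.4), W-11→W-13 = (359, -1066, -172.7).
Normal n = (W-11→W-12) × (W-11→W-13) = (-87479.6, -171466.5, 876538).
So ∂z/∂x = −n_x/n_z = 0.09980 and ∂z/∂y = −n_y/n_z = 0.19562.
Unit vector along 250° is (sin 250°, cos 250°) = (-0.9397, -0.3420).
Slope in that direction = a·(-0.9397) + b·(-0.3420) = −0.16069.
Apparent dip = arctan|0.16069| = 9.1° (true dip is 12.4°, so apparent ≤ true as expected).

9.1°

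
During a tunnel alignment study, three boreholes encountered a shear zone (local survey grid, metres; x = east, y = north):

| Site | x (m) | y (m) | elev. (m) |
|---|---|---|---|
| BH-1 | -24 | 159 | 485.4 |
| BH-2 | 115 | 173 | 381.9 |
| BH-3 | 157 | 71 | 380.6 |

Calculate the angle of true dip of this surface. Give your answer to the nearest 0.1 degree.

Let the plane be z = a·x + b·y + c.
BH-2−BH-1: 139a + 14b = −103.5;  BH-3−BH-1: 181a − 88b = −104.8.
Solving gives a = −0.71619, b = −0.28215.
Gradient magnitude |∇z| = √(a² + b²) = √(0.51292 + 0.07961) = 0.76976.
True dip = arctan(0.76976) = 37.6°, dipping toward ENE (azimuth ≈ 068°).

37.6°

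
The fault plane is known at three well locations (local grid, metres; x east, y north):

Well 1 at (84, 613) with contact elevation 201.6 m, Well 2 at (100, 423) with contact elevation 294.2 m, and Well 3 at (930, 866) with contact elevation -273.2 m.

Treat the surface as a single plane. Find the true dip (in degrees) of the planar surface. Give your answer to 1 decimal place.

33.4°

Two edge vectors: Well 1→Well 2 = (16, -190, 92.6), Well 1→Well 3 = (846, 253, -474.8).
Normal n = (Well 1→Well 2) × (Well 1→Well 3) = (66784.2, 85936.4, 164788).
So ∂z/∂x = −n_x/n_z = −0.40527 and ∂z/∂y = −n_y/n_z = −0.52150.
Gradient magnitude |∇z| = √(a² + b²) = √(0.16425 + 0.27196) = 0.66046.
True dip = arctan(0.66046) = 33.4°, dipping toward NE (azimuth ≈ 038°).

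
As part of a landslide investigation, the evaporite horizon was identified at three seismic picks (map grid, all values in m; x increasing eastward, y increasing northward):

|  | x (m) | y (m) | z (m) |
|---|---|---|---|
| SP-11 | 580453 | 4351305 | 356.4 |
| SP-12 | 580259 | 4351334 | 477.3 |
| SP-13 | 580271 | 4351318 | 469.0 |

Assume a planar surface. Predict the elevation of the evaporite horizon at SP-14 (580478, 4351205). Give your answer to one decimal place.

335.3 m

Two edge vectors: SP-11→SP-12 = (-194, 29, 120.9), SP-11→SP-13 = (-182, 13, 112.6).
Normal n = (SP-11→SP-12) × (SP-11→SP-13) = (1693.7, -159.4, 2756).
So ∂z/∂x = −n_x/n_z = −0.614550073 and ∂z/∂y = −n_y/n_z = 0.057837446.
Intercept c from SP-11: 356.4 + 356717.43 − 251668.37 = 105405.47.
At (580478, 4351205): z = −356732.8 + 251662.6 + 105405.47 = 335.3 m.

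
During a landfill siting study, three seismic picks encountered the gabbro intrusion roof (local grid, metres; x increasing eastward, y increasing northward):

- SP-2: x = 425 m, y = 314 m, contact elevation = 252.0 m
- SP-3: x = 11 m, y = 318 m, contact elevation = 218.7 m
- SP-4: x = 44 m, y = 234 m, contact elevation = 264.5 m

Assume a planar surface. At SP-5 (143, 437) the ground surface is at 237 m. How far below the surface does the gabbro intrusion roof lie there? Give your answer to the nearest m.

Let the plane be z = a·x + b·y + c.
SP-3−SP-2: −414a + 4b = −33.3;  SP-4−SP-2: −381a − 80b = 12.5.
Solving gives a = 0.07545, b = −0.51560.
Then c = 252 − a·425 − b·314 = 381.83.
At (143, 437): z_contact = 10.8 − 225.3 + 381.83 = 167.3 m.
Depth below ground = 237 − 167.3 = 70 m.

70 m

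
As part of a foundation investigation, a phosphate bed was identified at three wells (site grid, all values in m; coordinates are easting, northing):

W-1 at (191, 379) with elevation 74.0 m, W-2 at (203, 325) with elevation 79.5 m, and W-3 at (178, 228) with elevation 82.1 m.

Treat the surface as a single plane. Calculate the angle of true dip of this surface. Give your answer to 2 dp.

9.66°

Two edge vectors: W-1→W-2 = (12, -54, 5.5), W-1→W-3 = (-13, -151, 8.1).
Normal n = (W-1→W-2) × (W-1→W-3) = (393.1, -168.7, -2514).
So ∂z/∂easting = −n_x/n_z = 0.15636 and ∂z/∂northing = −n_y/n_z = −0.06710.
Gradient magnitude |∇z| = √(a² + b²) = √(0.02445 + 0.00450) = 0.17016.
True dip = arctan(0.17016) = 9.66°, dipping toward WNW (azimuth ≈ 293°).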